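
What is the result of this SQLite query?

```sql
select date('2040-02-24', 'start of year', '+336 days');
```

2040-12-02

`start of year` rewinds 2040-02-24 to 2040-01-01.
Applying '+336 days' to 2040-01-01: counting 336 days forward gives 2040-12-02.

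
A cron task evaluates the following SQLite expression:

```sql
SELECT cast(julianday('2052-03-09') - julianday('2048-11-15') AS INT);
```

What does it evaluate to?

1210

15 days remain in November 2048 after the 15th (30 − 15).
Full months from December 2048 through February 2052 contribute their day counts.
Then 9 days into March 2052.
Total: 15 + 31 + 31 + 28 + 31 + 30 + 31 + 30 + 31 + 31 + 30 + 31 + 30 + 31 + 31 + 28 + 31 + 30 + 31 + 30 + 31 + 31 + 30 + 31 + 30 + 31 + 31 + 28 + 31 + 30 + 31 + 30 + 31 + 31 + 30 + 31 + 30 + 31 + 31 + 29 + 9 = 1210.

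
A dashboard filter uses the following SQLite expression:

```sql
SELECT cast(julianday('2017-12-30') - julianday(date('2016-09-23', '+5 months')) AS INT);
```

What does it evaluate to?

310

Adding +5 months to 2016-09-23 gives 2017-02-23.
5 days remain in February 2017 after the 23rd (28 − 23).
Full months from March 2017 through November 2017 contribute their day counts.
Then 30 days into December 2017.
Total: 5 + 31 + 30 + 31 + 30 + 31 + 31 + 30 + 31 + 30 + 30 = 310.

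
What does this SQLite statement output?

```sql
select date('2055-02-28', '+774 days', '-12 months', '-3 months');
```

Applying '+774 days' to 2055-02-28: counting 774 days forward gives 2057-04-12.
Adding -12 months to 2057-04-12 gives 2056-04-12.
Adding -3 months to 2056-04-12 gives 2056-01-12.

2056-01-12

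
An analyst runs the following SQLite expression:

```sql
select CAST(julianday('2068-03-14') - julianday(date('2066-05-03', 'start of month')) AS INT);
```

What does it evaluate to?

`start of month` rewinds 2066-05-03 to 2066-05-01.
30 days remain in May 2066 after the 1st (31 − 1).
Full months from June 2066 through February 2068 contribute their day counts.
Then 14 days into March 2068.
Total: 30 + 30 + 31 + 31 + 30 + 31 + 30 + 31 + 31 + 28 + 31 + 30 + 31 + 30 + 31 + 31 + 30 + 31 + 30 + 31 + 31 + 29 + 14 = 683.

683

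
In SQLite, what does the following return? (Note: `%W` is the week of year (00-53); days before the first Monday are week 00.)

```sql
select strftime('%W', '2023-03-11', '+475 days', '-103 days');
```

11

First apply '+475 days', '-103 days': 2023-03-11 → 2024-03-17.
2024-03-17 is a Sunday. SQLite's %W counts Mondays since the year started; the result is 11.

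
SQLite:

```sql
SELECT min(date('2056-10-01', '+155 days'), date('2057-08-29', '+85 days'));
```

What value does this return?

2057-03-05

date('2056-10-01', '+155 days') → 2057-03-05.
date('2057-08-29', '+85 days') → 2057-11-22.
Earlier of the two is 2057-03-05.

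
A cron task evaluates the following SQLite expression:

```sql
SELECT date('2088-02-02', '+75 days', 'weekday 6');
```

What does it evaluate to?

2088-04-17

Applying '+75 days' to 2088-02-02: counting 75 days forward gives 2088-04-17.
`weekday 6` advances to the next Saturday; 2088-04-17 is already a Saturday, so it stays at 2088-04-17.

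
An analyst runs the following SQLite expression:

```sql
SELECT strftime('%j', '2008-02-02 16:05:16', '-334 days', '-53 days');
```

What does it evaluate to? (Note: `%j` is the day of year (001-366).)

First apply '-334 days', '-53 days': 2008-02-02 16:05:16 → 2007-01-11 16:05:16.
Day-of-year for 2007-01-11: days since 2007-01-01 inclusive = 11, zero-padded to 011.

011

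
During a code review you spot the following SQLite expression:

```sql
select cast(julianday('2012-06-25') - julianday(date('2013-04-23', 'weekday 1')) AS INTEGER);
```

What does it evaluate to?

-308

`weekday 1` advances to the next Monday; 2013-04-23 is a Tuesday, so it moves forward to 2013-04-29.
5 days remain in June 2012 after the 25th (30 − 25).
Full months from July 2012 through March 2013 contribute their day counts.
Then 29 days into April 2013.
Total: 5 + 31 + 31 + 30 + 31 + 30 + 31 + 31 + 28 + 31 + 29 = 308.
The subtraction is earlier − later, so the result is −308 → -308.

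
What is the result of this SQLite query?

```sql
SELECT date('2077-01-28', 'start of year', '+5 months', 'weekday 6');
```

2077-06-05

`start of year` rewinds 2077-01-28 to 2077-01-01.
Adding +5 months to 2077-01-01 gives 2077-06-01.
`weekday 6` advances to the next Saturday; 2077-06-01 is a Tuesday, so it moves forward to 2077-06-05.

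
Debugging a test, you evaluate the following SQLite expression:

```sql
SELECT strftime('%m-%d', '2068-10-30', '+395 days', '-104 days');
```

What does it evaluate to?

08-17

First apply '+395 days', '-104 days': 2068-10-30 → 2069-08-17.
`%m-%d` extracts the month-day: 08-17.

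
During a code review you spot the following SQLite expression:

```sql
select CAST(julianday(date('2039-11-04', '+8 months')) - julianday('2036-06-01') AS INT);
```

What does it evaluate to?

Adding +8 months to 2039-11-04 gives 2040-07-04.
29 days remain in June 2036 after the 1st (30 − 1).
Full months from July 2036 through June 2040 contribute their day counts.
Then 4 days into July 2040.
Total: 29 + 31 + 31 + 30 + 31 + 30 + 31 + 31 + 28 + 31 + 30 + 31 + 30 + 31 + 31 + 30 + 31 + 30 + 31 + 31 + 28 + 31 + 30 + 31 + 30 + 31 + 31 + 30 + 31 + 30 + 31 + 31 + 28 + 31 + 30 + 31 + 30 + 31 + 31 + 30 + 31 + 30 + 31 + 31 + 29 + 31 + 30 + 31 + 30 + 4 = 1494.

1494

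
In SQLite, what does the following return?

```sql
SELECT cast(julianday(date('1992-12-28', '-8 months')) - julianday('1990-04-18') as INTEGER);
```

Adding -8 months to 1992-12-28 gives 1992-04-28.
12 days remain in April 1990 after the 18th (30 − 18).
Full months from May 1990 through March 1992 contribute their day counts.
Then 28 days into April 1992.
Total: 12 + 31 + 30 + 31 + 31 + 30 + 31 + 30 + 31 + 31 + 28 + 31 + 30 + 31 + 30 + 31 + 31 + 30 + 31 + 30 + 31 + 31 + 29 + 31 + 28 = 741.

741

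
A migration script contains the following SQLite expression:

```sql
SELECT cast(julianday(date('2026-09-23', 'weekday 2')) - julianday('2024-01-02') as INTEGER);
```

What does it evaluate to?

1001

`weekday 2` advances to the next Tuesday; 2026-09-23 is a Wednesday, so it moves forward to 2026-09-29.
29 days remain in January 2024 after the 2nd (31 − 2).
Full months from February 2024 through August 2026 contribute their day counts.
Then 29 days into September 2026.
Total: 29 + 29 + 31 + 30 + 31 + 30 + 31 + 31 + 30 + 31 + 30 + 31 + 31 + 28 + 31 + 30 + 31 + 30 + 31 + 31 + 30 + 31 + 30 + 31 + 31 + 28 + 31 + 30 + 31 + 30 + 31 + 31 + 29 = 1001.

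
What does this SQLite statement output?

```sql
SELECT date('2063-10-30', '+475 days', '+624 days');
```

Applying '+475 days' to 2063-10-30: counting 475 days forward gives 2065-02-16.
Applying '+624 days' to 2065-02-16: counting 624 days forward gives 2066-11-02.

2066-11-02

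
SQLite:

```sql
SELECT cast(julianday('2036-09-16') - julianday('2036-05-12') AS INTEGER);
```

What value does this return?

19 days remain in May 2036 after the 12th (31 − 12).
June 2036: 30 days.
July 2036: 31 days.
August 2036: 31 days.
Then 16 days into September 2036.
Total: 19 + 30 + 31 + 31 + 16 = 127.

127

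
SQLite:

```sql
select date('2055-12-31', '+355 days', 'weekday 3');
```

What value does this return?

2056-12-20

Applying '+355 days' to 2055-12-31: counting 355 days forward gives 2056-12-20.
`weekday 3` advances to the next Wednesday; 2056-12-20 is already a Wednesday, so it stays at 2056-12-20.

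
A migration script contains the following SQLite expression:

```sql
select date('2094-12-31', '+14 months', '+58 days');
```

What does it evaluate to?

2096-04-29

Adding +14 months to 2094-12-31 targets 2096-02-31. February 2096 has only 29 days, so SQLite normalizes the 2-day overflow forward to 2096-03-02.
Applying '+58 days' to 2096-03-02: counting 58 days forward gives 2096-04-29.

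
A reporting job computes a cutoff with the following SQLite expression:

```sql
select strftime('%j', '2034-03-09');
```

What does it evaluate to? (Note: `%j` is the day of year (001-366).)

068

Day-of-year for 2034-03-09: days since 2034-01-01 inclusive = 68, zero-padded to 068.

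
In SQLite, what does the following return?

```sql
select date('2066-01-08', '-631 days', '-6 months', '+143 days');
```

Applying '-631 days' to 2066-01-08: counting 631 days back gives 2064-04-17.
Adding -6 months to 2064-04-17 gives 2063-10-17.
Applying '+143 days' to 2063-10-17: counting 143 days forward gives 2064-03-08.

2064-03-08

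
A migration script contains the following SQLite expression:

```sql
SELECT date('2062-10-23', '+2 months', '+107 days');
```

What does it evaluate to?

2063-04-09

Adding +2 months to 2062-10-23 gives 2062-12-23.
Applying '+107 days' to 2062-12-23: counting 107 days forward gives 2063-04-09.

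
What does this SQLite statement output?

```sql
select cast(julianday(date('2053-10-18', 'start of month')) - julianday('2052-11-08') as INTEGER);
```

327

`start of month` rewinds 2053-10-18 to 2053-10-01.
22 days remain in November 2052 after the 8th (30 − 8).
Full months from December 2052 through September 2053 contribute their day counts.
Then 1 day into October 2053.
Total: 22 + 31 + 31 + 28 + 31 + 30 + 31 + 30 + 31 + 31 + 30 + 1 = 327.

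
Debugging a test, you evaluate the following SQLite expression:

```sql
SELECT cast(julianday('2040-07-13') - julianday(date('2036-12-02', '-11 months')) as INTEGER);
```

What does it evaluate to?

Adding -11 months to 2036-12-02 gives 2036-01-02.
29 days remain in January 2036 after the 2nd (31 − 2).
Full months from February 2036 through June 2040 contribute their day counts.
Then 13 days into July 2040.
Total: 29 + 29 + 31 + 30 + 31 + 30 + 31 + 31 + 30 + 31 + 30 + 31 + 31 + 28 + 31 + 30 + 31 + 30 + 31 + 31 + 30 + 31 + 30 + 31 + 31 + 28 + 31 + 30 + 31 + 30 + 31 + 31 + 30 + 31 + 30 + 31 + 31 + 28 + 31 + 30 + 31 + 30 + 31 + 31 + 30 + 31 + 30 + 31 + 31 + 29 + 31 + 30 + 31 + 30 + 13 = 1654.

1654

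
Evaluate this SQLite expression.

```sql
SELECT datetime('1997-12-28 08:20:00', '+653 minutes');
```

653 minutes = 10h 53m; +653 minutes from 1997-12-28 08:20:00 is 1997-12-28 19:13:00.

1997-12-28 19:13:00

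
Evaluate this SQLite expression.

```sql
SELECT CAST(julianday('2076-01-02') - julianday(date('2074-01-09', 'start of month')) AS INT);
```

`start of month` rewinds 2074-01-09 to 2074-01-01.
30 days remain in January 2074 after the 1st (31 − 1).
Full months from February 2074 through December 2075 contribute their day counts.
Then 2 days into January 2076.
Total: 30 + 28 + 31 + 30 + 31 + 30 + 31 + 31 + 30 + 31 + 30 + 31 + 31 + 28 + 31 + 30 + 31 + 30 + 31 + 31 + 30 + 31 + 30 + 31 + 2 = 731.

731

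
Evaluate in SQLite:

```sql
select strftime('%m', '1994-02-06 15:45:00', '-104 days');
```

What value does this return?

10

First apply '-104 days': 1994-02-06 15:45:00 → 1993-10-25 15:45:00.
`%m` extracts the 2-digit month (01-12): 10.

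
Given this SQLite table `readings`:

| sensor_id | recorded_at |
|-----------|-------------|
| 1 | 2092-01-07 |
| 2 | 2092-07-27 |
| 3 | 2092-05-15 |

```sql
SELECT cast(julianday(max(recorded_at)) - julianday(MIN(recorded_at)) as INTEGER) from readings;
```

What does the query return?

MIN = 2092-01-07, MAX = 2092-07-27.
24 days remain in January 2092 after the 7th (31 − 7).
February 2092: 29 days (leap year).
March 2092: 31 days.
April 2092: 30 days.
May 2092: 31 days.
June 2092: 30 days.
Then 27 days into July 2092.
Total: 24 + 29 + 31 + 30 + 31 + 30 + 27 = 202.

202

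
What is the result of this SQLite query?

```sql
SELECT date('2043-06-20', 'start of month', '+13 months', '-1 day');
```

2044-06-30

`start of month` rewinds 2043-06-20 to 2043-06-01.
Adding +13 months to 2043-06-01 gives 2044-07-01.
Going back 1 day from 2044-07-01 reaches 2044-06-30 (last day of June, 30 days).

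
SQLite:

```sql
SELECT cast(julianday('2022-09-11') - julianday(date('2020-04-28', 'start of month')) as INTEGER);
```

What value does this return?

893

`start of month` rewinds 2020-04-28 to 2020-04-01.
29 days remain in April 2020 after the 1st (30 − 1).
Full months from May 2020 through August 2022 contribute their day counts.
Then 11 days into September 2022.
Total: 29 + 31 + 30 + 31 + 31 + 30 + 31 + 30 + 31 + 31 + 28 + 31 + 30 + 31 + 30 + 31 + 31 + 30 + 31 + 30 + 31 + 31 + 28 + 31 + 30 + 31 + 30 + 31 + 31 + 11 = 893.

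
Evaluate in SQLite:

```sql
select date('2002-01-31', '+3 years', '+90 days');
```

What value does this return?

Adding +3 years to 2002-01-31 gives 2005-01-31.
Applying '+90 days' to 2005-01-31: counting 90 days forward gives 2005-05-01.

2005-05-01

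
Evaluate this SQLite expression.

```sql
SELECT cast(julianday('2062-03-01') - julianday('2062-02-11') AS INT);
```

17 days remain in February 2062 after the 11th (28 − 11).
Then 1 day into March 2062.
Total: 17 + 1 = 18.

18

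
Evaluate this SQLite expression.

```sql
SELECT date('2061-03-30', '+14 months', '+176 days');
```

Adding +14 months to 2061-03-30 gives 2062-05-30.
Applying '+176 days' to 2062-05-30: counting 176 days forward gives 2062-11-22.

2062-11-22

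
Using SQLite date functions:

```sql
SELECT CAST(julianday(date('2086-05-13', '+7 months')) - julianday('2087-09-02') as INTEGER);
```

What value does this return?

-263

Adding +7 months to 2086-05-13 gives 2086-12-13.
18 days remain in December 2086 after the 13th (31 − 13).
Full months from January 2087 through August 2087 contribute their day counts.
Then 2 days into September 2087.
Total: 18 + 31 + 28 + 31 + 30 + 31 + 30 + 31 + 31 + 2 = 263.
The subtraction is earlier − later, so the result is −263 → -263.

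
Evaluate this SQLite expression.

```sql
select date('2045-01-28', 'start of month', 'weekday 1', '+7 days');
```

`start of month` rewinds 2045-01-28 to 2045-01-01.
`weekday 1` advances to the next Monday; 2045-01-01 is a Sunday, so it moves forward to 2045-01-02.
Advancing 7 more days within January lands on 2045-01-09.

2045-01-09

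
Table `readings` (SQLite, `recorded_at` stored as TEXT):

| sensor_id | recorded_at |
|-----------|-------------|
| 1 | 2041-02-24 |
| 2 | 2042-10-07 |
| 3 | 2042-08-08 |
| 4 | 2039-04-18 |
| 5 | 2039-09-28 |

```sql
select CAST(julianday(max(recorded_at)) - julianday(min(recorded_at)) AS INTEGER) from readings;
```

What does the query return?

MIN = 2039-04-18, MAX = 2042-10-07.
12 days remain in April 2039 after the 18th (30 − 18).
Full months from May 2039 through September 2042 contribute their day counts.
Then 7 days into October 2042.
Total: 12 + 31 + 30 + 31 + 31 + 30 + 31 + 30 + 31 + 31 + 29 + 31 + 30 + 31 + 30 + 31 + 31 + 30 + 31 + 30 + 31 + 31 + 28 + 31 + 30 + 31 + 30 + 31 + 31 + 30 + 31 + 30 + 31 + 31 + 28 + 31 + 30 + 31 + 30 + 31 + 31 + 30 + 7 = 1268.

1268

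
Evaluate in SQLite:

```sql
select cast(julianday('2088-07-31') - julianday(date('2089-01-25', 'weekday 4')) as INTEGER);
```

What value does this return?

-180

`weekday 4` advances to the next Thursday; 2089-01-25 is a Tuesday, so it moves forward to 2089-01-27.
0 days remain in July 2088 after the 31st (31 − 31).
August 2088: 31 days.
September 2088: 30 days.
October 2088: 31 days.
November 2088: 30 days.
December 2088: 31 days.
Then 27 days into January 2089.
Total: 0 + 31 + 30 + 31 + 30 + 31 + 27 = 180.
The subtraction is earlier − later, so the result is −180 → -180.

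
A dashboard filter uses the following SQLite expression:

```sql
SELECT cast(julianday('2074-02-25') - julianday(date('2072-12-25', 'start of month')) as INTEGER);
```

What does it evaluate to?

451

`start of month` rewinds 2072-12-25 to 2072-12-01.
30 days remain in December 2072 after the 1st (31 − 1).
Full months from January 2073 through January 2074 contribute their day counts.
Then 25 days into February 2074.
Total: 30 + 31 + 28 + 31 + 30 + 31 + 30 + 31 + 31 + 30 + 31 + 30 + 31 + 31 + 25 = 451.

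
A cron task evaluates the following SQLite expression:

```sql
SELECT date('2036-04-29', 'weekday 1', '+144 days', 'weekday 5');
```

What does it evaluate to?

`weekday 1` advances to the next Monday; 2036-04-29 is a Tuesday, so it moves forward to 2036-05-05.
Applying '+144 days' to 2036-05-05: counting 144 days forward gives 2036-09-26.
`weekday 5` advances to the next Friday; 2036-09-26 is already a Friday, so it stays at 2036-09-26.

2036-09-26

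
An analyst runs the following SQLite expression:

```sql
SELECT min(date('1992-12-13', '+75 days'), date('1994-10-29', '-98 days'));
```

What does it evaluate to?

date('1992-12-13', '+75 days') → 1993-02-26.
date('1994-10-29', '-98 days') → 1994-07-23.
Earlier of the two is 1993-02-26.

1993-02-26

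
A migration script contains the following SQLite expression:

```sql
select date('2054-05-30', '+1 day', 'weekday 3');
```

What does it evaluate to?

2054-06-03

Advancing 1 more day within May lands on 2054-05-31.
`weekday 3` advances to the next Wednesday; 2054-05-31 is a Sunday, so it moves forward to 2054-06-03.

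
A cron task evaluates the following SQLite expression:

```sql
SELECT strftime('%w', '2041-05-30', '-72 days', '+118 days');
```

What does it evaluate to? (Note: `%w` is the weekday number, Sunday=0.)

First apply '-72 days', '+118 days': 2041-05-30 → 2041-07-15.
2041-07-15 is a Monday; with Sunday=0 that is 1.

1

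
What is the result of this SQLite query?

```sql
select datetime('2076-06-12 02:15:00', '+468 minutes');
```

2076-06-12 10:03:00

468 minutes = 7h 48m; +468 minutes from 2076-06-12 02:15:00 is 2076-06-12 10:03:00.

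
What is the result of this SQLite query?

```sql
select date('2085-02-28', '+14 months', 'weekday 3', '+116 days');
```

Adding +14 months to 2085-02-28 gives 2086-04-28.
`weekday 3` advances to the next Wednesday; 2086-04-28 is a Sunday, so it moves forward to 2086-05-01.
Applying '+116 days' to 2086-05-01: counting 116 days forward gives 2086-08-25.

2086-08-25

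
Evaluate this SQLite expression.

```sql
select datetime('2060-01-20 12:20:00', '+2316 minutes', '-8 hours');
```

2316 minutes = 38h 36m; +2316 minutes from 2060-01-20 12:20:00 is 2060-01-22 02:56:00 (crosses midnight).
-8 hours from 2060-01-22 02:56:00 is 2060-01-21 18:56:00 (crosses midnight).

2060-01-21 18:56:00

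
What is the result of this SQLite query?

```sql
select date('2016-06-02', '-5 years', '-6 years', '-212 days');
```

2004-11-02

Adding -5 years to 2016-06-02 gives 2011-06-02.
Adding -6 years to 2011-06-02 gives 2005-06-02.
Applying '-212 days' to 2005-06-02: counting 212 days back gives 2004-11-02.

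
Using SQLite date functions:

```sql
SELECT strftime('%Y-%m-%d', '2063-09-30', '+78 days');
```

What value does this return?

First apply '+78 days': 2063-09-30 → 2063-12-17.
`%Y-%m-%d` extracts the ISO date: 2063-12-17.

2063-12-17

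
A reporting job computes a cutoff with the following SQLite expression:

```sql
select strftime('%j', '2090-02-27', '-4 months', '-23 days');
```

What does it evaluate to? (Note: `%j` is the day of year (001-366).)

First apply '-4 months', '-23 days': 2090-02-27 → 2089-10-04.
Day-of-year for 2089-10-04: days since 2089-01-01 inclusive = 277, zero-padded to 277.

277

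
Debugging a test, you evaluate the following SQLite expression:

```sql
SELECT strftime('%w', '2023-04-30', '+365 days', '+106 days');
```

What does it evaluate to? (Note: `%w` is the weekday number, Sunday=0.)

First apply '+365 days', '+106 days': 2023-04-30 → 2024-08-13.
2024-08-13 is a Tuesday; with Sunday=0 that is 2.

2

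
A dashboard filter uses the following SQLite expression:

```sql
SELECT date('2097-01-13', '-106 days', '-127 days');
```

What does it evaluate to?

2096-05-25

Applying '-106 days' to 2097-01-13: counting 106 days back gives 2096-09-29.
Applying '-127 days' to 2096-09-29: counting 127 days back gives 2096-05-25.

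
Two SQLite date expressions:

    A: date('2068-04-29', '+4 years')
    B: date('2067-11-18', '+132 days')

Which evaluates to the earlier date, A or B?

A = 2072-04-29.
B = 2068-03-29.
B is earlier.

B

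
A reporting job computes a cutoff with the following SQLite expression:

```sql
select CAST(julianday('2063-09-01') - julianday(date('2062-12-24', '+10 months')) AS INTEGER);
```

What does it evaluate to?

Adding +10 months to 2062-12-24 gives 2063-10-24.
29 days remain in September 2063 after the 1st (30 − 1).
Then 24 days into October 2063.
Total: 29 + 24 = 53.
The subtraction is earlier − later, so the result is −53 → -53.

-53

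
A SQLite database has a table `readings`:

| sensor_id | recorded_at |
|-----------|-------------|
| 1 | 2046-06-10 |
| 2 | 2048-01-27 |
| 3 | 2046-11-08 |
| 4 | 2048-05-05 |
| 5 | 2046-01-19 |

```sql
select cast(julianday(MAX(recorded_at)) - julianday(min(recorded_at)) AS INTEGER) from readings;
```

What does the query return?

MIN = 2046-01-19, MAX = 2048-05-05.
12 days remain in January 2046 after the 19th (31 − 19).
Full months from February 2046 through April 2048 contribute their day counts.
Then 5 days into May 2048.
Total: 12 + 28 + 31 + 30 + 31 + 30 + 31 + 31 + 30 + 31 + 30 + 31 + 31 + 28 + 31 + 30 + 31 + 30 + 31 + 31 + 30 + 31 + 30 + 31 + 31 + 29 + 31 + 30 + 5 = 837.

837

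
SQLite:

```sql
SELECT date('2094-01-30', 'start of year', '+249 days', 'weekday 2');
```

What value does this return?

`start of year` rewinds 2094-01-30 to 2094-01-01.
Applying '+249 days' to 2094-01-01: counting 249 days forward gives 2094-09-07.
`weekday 2` advances to the next Tuesday; 2094-09-07 is already a Tuesday, so it stays at 2094-09-07.

2094-09-07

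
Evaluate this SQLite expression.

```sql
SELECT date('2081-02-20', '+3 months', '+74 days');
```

Adding +3 months to 2081-02-20 gives 2081-05-20.
Applying '+74 days' to 2081-05-20: counting 74 days forward gives 2081-08-02.

2081-08-02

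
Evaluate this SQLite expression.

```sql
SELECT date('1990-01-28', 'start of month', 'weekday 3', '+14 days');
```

`start of month` rewinds 1990-01-28 to 1990-01-01.
`weekday 3` advances to the next Wednesday; 1990-01-01 is a Monday, so it moves forward to 1990-01-03.
Advancing 14 more days within January lands on 1990-01-17.

1990-01-17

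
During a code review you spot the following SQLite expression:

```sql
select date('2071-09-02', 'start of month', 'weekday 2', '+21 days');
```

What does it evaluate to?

2071-09-22

`start of month` rewinds 2071-09-02 to 2071-09-01.
`weekday 2` advances to the next Tuesday; 2071-09-01 is already a Tuesday, so it stays at 2071-09-01.
Advancing 21 more days within September lands on 2071-09-22.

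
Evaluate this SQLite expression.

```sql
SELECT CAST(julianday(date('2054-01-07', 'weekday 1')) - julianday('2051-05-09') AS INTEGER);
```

979

`weekday 1` advances to the next Monday; 2054-01-07 is a Wednesday, so it moves forward to 2054-01-12.
22 days remain in May 2051 after the 9th (31 − 9).
Full months from June 2051 through December 2053 contribute their day counts.
Then 12 days into January 2054.
Total: 22 + 30 + 31 + 31 + 30 + 31 + 30 + 31 + 31 + 29 + 31 + 30 + 31 + 30 + 31 + 31 + 30 + 31 + 30 + 31 + 31 + 28 + 31 + 30 + 31 + 30 + 31 + 31 + 30 + 31 + 30 + 31 + 12 = 979.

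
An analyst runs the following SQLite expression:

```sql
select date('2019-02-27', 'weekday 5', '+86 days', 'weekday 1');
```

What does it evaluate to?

2019-05-27

`weekday 5` advances to the next Friday; 2019-02-27 is a Wednesday, so it moves forward to 2019-03-01.
Applying '+86 days' to 2019-03-01: counting 86 days forward gives 2019-05-26.
`weekday 1` advances to the next Monday; 2019-05-26 is a Sunday, so it moves forward to 2019-05-27.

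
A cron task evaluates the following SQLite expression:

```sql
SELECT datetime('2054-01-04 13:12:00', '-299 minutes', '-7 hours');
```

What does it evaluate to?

299 minutes = 4h 59m; -299 minutes from 2054-01-04 13:12:00 is 2054-01-04 08:13:00.
-7 hours from 2054-01-04 08:13:00 is 2054-01-04 01:13:00.

2054-01-04 01:13:00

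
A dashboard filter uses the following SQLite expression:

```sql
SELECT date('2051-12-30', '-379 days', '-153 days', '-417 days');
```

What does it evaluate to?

Applying '-379 days' to 2051-12-30: counting 379 days back gives 2050-12-16.
Applying '-153 days' to 2050-12-16: counting 153 days back gives 2050-07-16.
Applying '-417 days' to 2050-07-16: counting 417 days back gives 2049-05-25.

2049-05-25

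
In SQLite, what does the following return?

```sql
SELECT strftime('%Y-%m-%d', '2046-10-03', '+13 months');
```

First apply '+13 months': 2046-10-03 → 2047-11-03.
`%Y-%m-%d` extracts the ISO date: 2047-11-03.

2047-11-03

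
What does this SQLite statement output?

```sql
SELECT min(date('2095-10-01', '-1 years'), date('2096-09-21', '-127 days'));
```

2094-10-01

date('2095-10-01', '-1 years') → 2094-10-01.
date('2096-09-21', '-127 days') → 2096-05-17.
Earlier of the two is 2094-10-01.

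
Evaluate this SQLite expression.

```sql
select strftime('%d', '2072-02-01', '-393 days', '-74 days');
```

22

First apply '-393 days', '-74 days': 2072-02-01 → 2070-10-22.
`%d` extracts the 2-digit day of month: 22.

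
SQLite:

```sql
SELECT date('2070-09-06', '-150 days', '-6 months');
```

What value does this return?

Applying '-150 days' to 2070-09-06: counting 150 days back gives 2070-04-09.
Adding -6 months to 2070-04-09 gives 2069-10-09.

2069-10-09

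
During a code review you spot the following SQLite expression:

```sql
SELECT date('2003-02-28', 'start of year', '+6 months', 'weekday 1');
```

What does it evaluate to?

2003-07-07

`start of year` rewinds 2003-02-28 to 2003-01-01.
Adding +6 months to 2003-01-01 gives 2003-07-01.
`weekday 1` advances to the next Monday; 2003-07-01 is a Tuesday, so it moves forward to 2003-07-07.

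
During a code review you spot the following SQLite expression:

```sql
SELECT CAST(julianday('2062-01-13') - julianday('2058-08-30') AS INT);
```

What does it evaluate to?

1232

1 day remains in August 2058 after the 30th (31 − 30).
Full months from September 2058 through December 2061 contribute their day counts.
Then 13 days into January 2062.
Total: 1 + 30 + 31 + 30 + 31 + 31 + 28 + 31 + 30 + 31 + 30 + 31 + 31 + 30 + 31 + 30 + 31 + 31 + 29 + 31 + 30 + 31 + 30 + 31 + 31 + 30 + 31 + 30 + 31 + 31 + 28 + 31 + 30 + 31 + 30 + 31 + 31 + 30 + 31 + 30 + 31 + 13 = 1232.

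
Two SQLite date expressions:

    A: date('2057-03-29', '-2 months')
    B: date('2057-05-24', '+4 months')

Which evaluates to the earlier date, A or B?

A = 2057-01-29.
B = 2057-09-24.
A is earlier.

A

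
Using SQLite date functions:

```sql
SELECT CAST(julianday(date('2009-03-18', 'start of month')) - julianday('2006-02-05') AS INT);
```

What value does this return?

`start of month` rewinds 2009-03-18 to 2009-03-01.
23 days remain in February 2006 after the 5th (28 − 5).
Full months from March 2006 through February 2009 contribute their day counts.
Then 1 day into March 2009.
Total: 23 + 31 + 30 + 31 + 30 + 31 + 31 + 30 + 31 + 30 + 31 + 31 + 28 + 31 + 30 + 31 + 30 + 31 + 31 + 30 + 31 + 30 + 31 + 31 + 29 + 31 + 30 + 31 + 30 + 31 + 31 + 30 + 31 + 30 + 31 + 31 + 28 + 1 = 1120.

1120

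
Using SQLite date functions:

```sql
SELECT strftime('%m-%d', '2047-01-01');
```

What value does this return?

`%m-%d` extracts the month-day: 01-01.

01-01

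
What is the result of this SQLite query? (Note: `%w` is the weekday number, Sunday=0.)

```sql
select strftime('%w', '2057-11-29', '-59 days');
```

First apply '-59 days': 2057-11-29 → 2057-10-01.
2057-10-01 is a Monday; with Sunday=0 that is 1.

1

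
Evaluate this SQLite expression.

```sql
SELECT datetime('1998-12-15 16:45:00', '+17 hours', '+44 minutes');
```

1998-12-16 10:29:00

+17 hours from 1998-12-15 16:45:00 is 1998-12-16 09:45:00 (crosses midnight).
+44 minutes from 1998-12-16 09:45:00 is 1998-12-16 10:29:00.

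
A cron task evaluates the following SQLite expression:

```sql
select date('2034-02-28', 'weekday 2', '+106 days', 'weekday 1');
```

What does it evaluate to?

`weekday 2` advances to the next Tuesday; 2034-02-28 is already a Tuesday, so it stays at 2034-02-28.
Applying '+106 days' to 2034-02-28: counting 106 days forward gives 2034-06-14.
`weekday 1` advances to the next Monday; 2034-06-14 is a Wednesday, so it moves forward to 2034-06-19.

2034-06-19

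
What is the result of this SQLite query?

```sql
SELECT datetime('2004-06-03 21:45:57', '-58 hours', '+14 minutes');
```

-58 hours from 2004-06-03 21:45:57 is 2004-06-01 11:45:57 (crosses midnight).
+14 minutes from 2004-06-01 11:45:57 is 2004-06-01 11:59:57.

2004-06-01 11:59:57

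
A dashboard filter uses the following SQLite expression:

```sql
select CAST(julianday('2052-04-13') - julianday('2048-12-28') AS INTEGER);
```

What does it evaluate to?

1202

3 days remain in December 2048 after the 28th (31 − 28).
Full months from January 2049 through March 2052 contribute their day counts.
Then 13 days into April 2052.
Total: 3 + 31 + 28 + 31 + 30 + 31 + 30 + 31 + 31 + 30 + 31 + 30 + 31 + 31 + 28 + 31 + 30 + 31 + 30 + 31 + 31 + 30 + 31 + 30 + 31 + 31 + 28 + 31 + 30 + 31 + 30 + 31 + 31 + 30 + 31 + 30 + 31 + 31 + 29 + 31 + 13 = 1202.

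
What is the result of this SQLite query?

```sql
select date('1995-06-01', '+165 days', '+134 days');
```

Applying '+165 days' to 1995-06-01: counting 165 days forward gives 1995-11-13.
Applying '+134 days' to 1995-11-13: counting 134 days forward gives 1996-03-26.

1996-03-26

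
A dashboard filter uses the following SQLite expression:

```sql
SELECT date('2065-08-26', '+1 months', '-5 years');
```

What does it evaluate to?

Adding +1 month to 2065-08-26 gives 2065-09-26.
Adding -5 years to 2065-09-26 gives 2060-09-26.

2060-09-26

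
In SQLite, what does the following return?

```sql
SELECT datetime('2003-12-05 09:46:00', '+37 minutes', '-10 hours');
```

2003-12-05 00:23:00

+37 minutes from 2003-12-05 09:46:00 is 2003-12-05 10:23:00.
-10 hours from 2003-12-05 10:23:00 is 2003-12-05 00:23:00.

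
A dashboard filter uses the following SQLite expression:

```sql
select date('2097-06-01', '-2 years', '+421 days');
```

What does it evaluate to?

Adding -2 years to 2097-06-01 gives 2095-06-01.
Applying '+421 days' to 2095-06-01: counting 421 days forward gives 2096-07-26.

2096-07-26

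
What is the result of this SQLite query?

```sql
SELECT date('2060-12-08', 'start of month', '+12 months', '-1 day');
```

`start of month` rewinds 2060-12-08 to 2060-12-01.
Adding +12 months to 2060-12-01 gives 2061-12-01.
Going back 1 day from 2061-12-01 reaches 2061-11-30 (last day of November, 30 days).

2061-11-30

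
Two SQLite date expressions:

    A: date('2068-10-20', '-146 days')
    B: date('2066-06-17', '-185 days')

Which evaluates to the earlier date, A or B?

B

A = 2068-05-27.
B = 2065-12-14.
B is earlier.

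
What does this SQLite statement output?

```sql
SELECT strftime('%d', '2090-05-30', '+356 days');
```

21

First apply '+356 days': 2090-05-30 → 2091-05-21.
`%d` extracts the 2-digit day of month: 21.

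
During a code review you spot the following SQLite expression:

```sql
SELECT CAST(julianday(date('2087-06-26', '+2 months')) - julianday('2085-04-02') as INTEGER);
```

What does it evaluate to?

Adding +2 months to 2087-06-26 gives 2087-08-26.
28 days remain in April 2085 after the 2nd (30 − 2).
Full months from May 2085 through July 2087 contribute their day counts.
Then 26 days into August 2087.
Total: 28 + 31 + 30 + 31 + 31 + 30 + 31 + 30 + 31 + 31 + 28 + 31 + 30 + 31 + 30 + 31 + 31 + 30 + 31 + 30 + 31 + 31 + 28 + 31 + 30 + 31 + 30 + 31 + 26 = 876.

876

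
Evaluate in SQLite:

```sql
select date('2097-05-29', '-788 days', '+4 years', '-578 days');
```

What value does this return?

2097-09-01

Applying '-788 days' to 2097-05-29: counting 788 days back gives 2095-04-02.
Adding +4 years to 2095-04-02 gives 2099-04-02.
Applying '-578 days' to 2099-04-02: counting 578 days back gives 2097-09-01.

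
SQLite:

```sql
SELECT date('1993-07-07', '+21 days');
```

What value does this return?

Advancing 21 more days within July lands on 1993-07-28.

1993-07-28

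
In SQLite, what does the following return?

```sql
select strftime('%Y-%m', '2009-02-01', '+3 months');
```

2009-05

First apply '+3 months': 2009-02-01 → 2009-05-01.
`%Y-%m` extracts the year-month: 2009-05.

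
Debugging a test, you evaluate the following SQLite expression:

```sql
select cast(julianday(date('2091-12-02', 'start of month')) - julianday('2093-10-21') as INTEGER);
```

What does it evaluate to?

`start of month` rewinds 2091-12-02 to 2091-12-01.
30 days remain in December 2091 after the 1st (31 − 1).
Full months from January 2092 through September 2093 contribute their day counts.
Then 21 days into October 2093.
Total: 30 + 31 + 29 + 31 + 30 + 31 + 30 + 31 + 31 + 30 + 31 + 30 + 31 + 31 + 28 + 31 + 30 + 31 + 30 + 31 + 31 + 30 + 21 = 690.
The subtraction is earlier − later, so the result is −690 → -690.

-690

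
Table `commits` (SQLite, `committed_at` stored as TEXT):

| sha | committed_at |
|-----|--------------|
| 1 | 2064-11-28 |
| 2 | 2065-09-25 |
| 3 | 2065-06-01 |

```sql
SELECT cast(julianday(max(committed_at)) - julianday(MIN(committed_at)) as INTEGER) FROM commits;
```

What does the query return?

MIN = 2064-11-28, MAX = 2065-09-25.
2 days remain in November 2064 after the 28th (30 − 28).
Full months from December 2064 through August 2065 contribute their day counts.
Then 25 days into September 2065.
Total: 2 + 31 + 31 + 28 + 31 + 30 + 31 + 30 + 31 + 31 + 25 = 301.

301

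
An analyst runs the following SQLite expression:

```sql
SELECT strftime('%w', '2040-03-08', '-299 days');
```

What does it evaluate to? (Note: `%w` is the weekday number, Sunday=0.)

First apply '-299 days': 2040-03-08 → 2039-05-14.
2039-05-14 is a Saturday; with Sunday=0 that is 6.

6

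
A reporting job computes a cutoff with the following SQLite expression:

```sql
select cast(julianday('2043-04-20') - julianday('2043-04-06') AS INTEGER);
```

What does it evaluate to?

14

Both dates are in April 2043: 20 − 6 = 14.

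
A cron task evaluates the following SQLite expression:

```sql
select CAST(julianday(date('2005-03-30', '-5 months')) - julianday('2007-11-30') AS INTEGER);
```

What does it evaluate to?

-1126

Adding -5 months to 2005-03-30 gives 2004-10-30.
1 day remains in October 2004 after the 30th (31 − 30).
Full months from November 2004 through October 2007 contribute their day counts.
Then 30 days into November 2007.
Total: 1 + 30 + 31 + 31 + 28 + 31 + 30 + 31 + 30 + 31 + 31 + 30 + 31 + 30 + 31 + 31 + 28 + 31 + 30 + 31 + 30 + 31 + 31 + 30 + 31 + 30 + 31 + 31 + 28 + 31 + 30 + 31 + 30 + 31 + 31 + 30 + 31 + 30 = 1126.
The subtraction is earlier − later, so the result is −1126 → -1126.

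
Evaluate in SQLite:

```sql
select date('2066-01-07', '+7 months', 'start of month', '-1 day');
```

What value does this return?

2066-07-31

Adding +7 months to 2066-01-07 gives 2066-08-07.
`start of month` rewinds 2066-08-07 to 2066-08-01.
Going back 1 day from 2066-08-01 reaches 2066-07-31 (last day of July, 31 days).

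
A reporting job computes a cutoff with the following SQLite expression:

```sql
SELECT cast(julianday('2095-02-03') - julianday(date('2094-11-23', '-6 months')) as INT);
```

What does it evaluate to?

Adding -6 months to 2094-11-23 gives 2094-05-23.
8 days remain in May 2094 after the 23rd (31 − 23).
Full months from June 2094 through January 2095 contribute their day counts.
Then 3 days into February 2095.
Total: 8 + 30 + 31 + 31 + 30 + 31 + 30 + 31 + 31 + 3 = 256.

256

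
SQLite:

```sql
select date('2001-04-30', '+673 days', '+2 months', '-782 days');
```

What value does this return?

Applying '+673 days' to 2001-04-30: counting 673 days forward gives 2003-03-04.
Adding +2 months to 2003-03-04 gives 2003-05-04.
Applying '-782 days' to 2003-05-04: counting 782 days back gives 2001-03-13.

2001-03-13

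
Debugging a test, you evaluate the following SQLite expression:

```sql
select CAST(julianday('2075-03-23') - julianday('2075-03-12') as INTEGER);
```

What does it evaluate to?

11

Both dates are in March 2075: 23 − 12 = 11.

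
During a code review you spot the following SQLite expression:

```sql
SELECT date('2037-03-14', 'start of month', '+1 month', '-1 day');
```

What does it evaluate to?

`start of month` rewinds 2037-03-14 to 2037-03-01.
Adding +1 month to 2037-03-01 gives 2037-04-01.
Going back 1 day from 2037-04-01 reaches 2037-03-31 (last day of March, 31 days).

2037-03-31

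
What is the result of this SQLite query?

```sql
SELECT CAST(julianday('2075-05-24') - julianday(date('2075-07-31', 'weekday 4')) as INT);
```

-69

`weekday 4` advances to the next Thursday; 2075-07-31 is a Wednesday, so it moves forward to 2075-08-01.
7 days remain in May 2075 after the 24th (31 − 24).
June 2075: 30 days.
July 2075: 31 days.
Then 1 day into August 2075.
Total: 7 + 30 + 31 + 1 = 69.
The subtraction is earlier − later, so the result is −69 → -69.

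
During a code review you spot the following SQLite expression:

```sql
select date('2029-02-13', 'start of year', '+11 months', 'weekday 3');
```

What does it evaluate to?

`start of year` rewinds 2029-02-13 to 2029-01-01.
Adding +11 months to 2029-01-01 gives 2029-12-01.
`weekday 3` advances to the next Wednesday; 2029-12-01 is a Saturday, so it moves forward to 2029-12-05.

2029-12-05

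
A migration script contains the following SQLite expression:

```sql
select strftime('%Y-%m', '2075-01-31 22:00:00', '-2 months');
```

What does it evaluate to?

2074-12

First apply '-2 months': 2075-01-31 22:00:00 → 2074-12-01 22:00:00.
`%Y-%m` extracts the year-month: 2074-12.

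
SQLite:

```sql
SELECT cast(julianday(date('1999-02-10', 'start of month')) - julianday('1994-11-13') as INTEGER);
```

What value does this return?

`start of month` rewinds 1999-02-10 to 1999-02-01.
17 days remain in November 1994 after the 13th (30 − 13).
Full months from December 1994 through January 1999 contribute their day counts.
Then 1 day into February 1999.
Total: 17 + 31 + 31 + 28 + 31 + 30 + 31 + 30 + 31 + 31 + 30 + 31 + 30 + 31 + 31 + 29 + 31 + 30 + 31 + 30 + 31 + 31 + 30 + 31 + 30 + 31 + 31 + 28 + 31 + 30 + 31 + 30 + 31 + 31 + 30 + 31 + 30 + 31 + 31 + 28 + 31 + 30 + 31 + 30 + 31 + 31 + 30 + 31 + 30 + 31 + 31 + 1 = 1541.

1541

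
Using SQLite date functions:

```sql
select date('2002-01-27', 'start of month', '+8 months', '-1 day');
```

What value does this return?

2002-08-31

`start of month` rewinds 2002-01-27 to 2002-01-01.
Adding +8 months to 2002-01-01 gives 2002-09-01.
Going back 1 day from 2002-09-01 reaches 2002-08-31 (last day of August, 31 days).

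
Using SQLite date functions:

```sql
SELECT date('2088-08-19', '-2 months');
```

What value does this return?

2088-06-19

Adding -2 months to 2088-08-19 gives 2088-06-19.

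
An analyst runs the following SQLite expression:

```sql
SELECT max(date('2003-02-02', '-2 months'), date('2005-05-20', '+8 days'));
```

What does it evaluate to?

date('2003-02-02', '-2 months') → 2002-12-02.
date('2005-05-20', '+8 days') → 2005-05-28.
Later of the two is 2005-05-28.

2005-05-28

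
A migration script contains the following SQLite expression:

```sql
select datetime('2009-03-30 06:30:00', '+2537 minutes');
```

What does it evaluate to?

2537 minutes = 42h 17m; +2537 minutes from 2009-03-30 06:30:00 is 2009-04-01 00:47:00 (crosses midnight).

2009-04-01 00:47:00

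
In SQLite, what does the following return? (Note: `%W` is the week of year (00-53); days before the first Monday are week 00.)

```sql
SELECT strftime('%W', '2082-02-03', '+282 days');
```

First apply '+282 days': 2082-02-03 → 2082-11-12.
2082-11-12 is a Thursday. SQLite's %W counts Mondays since the year started; the result is 45.

45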